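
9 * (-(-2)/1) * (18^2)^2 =1889568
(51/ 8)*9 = 459/ 8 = 57.38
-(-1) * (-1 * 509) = -509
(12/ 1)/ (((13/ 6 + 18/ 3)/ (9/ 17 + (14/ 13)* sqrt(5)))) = 648/ 833 + 144* sqrt(5)/ 91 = 4.32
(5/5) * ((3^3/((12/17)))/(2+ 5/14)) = 357/22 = 16.23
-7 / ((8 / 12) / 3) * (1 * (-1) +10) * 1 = -567 / 2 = -283.50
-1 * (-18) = 18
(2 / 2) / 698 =1 / 698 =0.00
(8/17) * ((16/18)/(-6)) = -32/459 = -0.07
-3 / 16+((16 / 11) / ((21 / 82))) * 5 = 104267 / 3696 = 28.21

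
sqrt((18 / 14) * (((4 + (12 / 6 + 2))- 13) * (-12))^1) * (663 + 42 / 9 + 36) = 4222 * sqrt(105) / 7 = 6180.38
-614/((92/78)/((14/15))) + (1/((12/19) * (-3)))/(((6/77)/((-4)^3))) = -162638/3105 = -52.38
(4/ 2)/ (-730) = -0.00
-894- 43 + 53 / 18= -16813 / 18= -934.06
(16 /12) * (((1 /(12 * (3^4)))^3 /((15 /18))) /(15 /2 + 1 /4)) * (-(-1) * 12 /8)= 1 /2965440780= 0.00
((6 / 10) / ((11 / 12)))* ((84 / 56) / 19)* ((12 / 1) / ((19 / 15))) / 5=1944 / 19855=0.10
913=913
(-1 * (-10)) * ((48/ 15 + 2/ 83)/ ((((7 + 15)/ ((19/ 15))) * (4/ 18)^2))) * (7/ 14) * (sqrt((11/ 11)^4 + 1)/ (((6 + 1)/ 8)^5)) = 51.82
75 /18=25 /6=4.17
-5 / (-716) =5 / 716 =0.01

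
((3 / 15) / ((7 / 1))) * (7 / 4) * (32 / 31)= 8 / 155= 0.05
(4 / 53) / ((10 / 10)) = 4 / 53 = 0.08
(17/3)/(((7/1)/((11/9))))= 0.99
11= 11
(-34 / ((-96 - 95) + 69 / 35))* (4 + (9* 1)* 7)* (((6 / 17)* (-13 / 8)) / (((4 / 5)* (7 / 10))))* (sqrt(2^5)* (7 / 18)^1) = -762125* sqrt(2) / 39696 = -27.15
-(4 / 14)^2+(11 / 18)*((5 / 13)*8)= 10312 / 5733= 1.80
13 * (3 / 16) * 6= 117 / 8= 14.62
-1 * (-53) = 53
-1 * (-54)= 54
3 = 3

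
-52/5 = -10.40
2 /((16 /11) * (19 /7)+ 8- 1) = 154 /843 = 0.18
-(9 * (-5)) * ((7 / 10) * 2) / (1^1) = 63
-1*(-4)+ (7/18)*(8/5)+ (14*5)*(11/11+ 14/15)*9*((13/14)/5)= 10387/45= 230.82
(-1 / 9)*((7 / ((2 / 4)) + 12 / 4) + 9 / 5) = -94 / 45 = -2.09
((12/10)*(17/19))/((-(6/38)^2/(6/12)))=-323/15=-21.53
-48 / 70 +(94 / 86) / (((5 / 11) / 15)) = 53253 / 1505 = 35.38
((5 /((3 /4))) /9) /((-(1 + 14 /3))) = -20 /153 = -0.13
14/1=14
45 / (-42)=-15 / 14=-1.07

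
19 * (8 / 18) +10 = 166 / 9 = 18.44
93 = 93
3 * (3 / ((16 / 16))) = 9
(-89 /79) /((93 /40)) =-3560 /7347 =-0.48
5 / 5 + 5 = 6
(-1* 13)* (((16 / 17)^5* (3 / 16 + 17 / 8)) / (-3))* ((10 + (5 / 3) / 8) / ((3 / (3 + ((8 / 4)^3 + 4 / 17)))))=184388771840 / 651714363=282.93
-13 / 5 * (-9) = 117 / 5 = 23.40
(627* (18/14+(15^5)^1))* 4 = 13331610072/7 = 1904515724.57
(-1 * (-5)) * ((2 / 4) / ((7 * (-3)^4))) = 0.00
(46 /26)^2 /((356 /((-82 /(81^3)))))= -21689 /15986808162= -0.00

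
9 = 9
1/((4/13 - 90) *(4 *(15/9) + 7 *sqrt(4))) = -39/72292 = -0.00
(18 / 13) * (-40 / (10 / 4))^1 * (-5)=1440 / 13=110.77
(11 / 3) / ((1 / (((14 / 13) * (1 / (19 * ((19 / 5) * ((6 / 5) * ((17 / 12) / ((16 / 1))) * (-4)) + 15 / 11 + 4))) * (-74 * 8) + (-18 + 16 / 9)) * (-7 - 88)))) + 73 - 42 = 8490849959 / 964899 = 8799.73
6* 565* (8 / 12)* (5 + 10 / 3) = 56500 / 3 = 18833.33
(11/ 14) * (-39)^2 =16731/ 14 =1195.07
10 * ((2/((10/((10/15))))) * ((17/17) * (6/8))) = 1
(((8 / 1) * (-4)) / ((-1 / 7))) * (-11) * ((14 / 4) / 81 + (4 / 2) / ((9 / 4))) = -186032 / 81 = -2296.69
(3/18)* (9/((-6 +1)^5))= -3/6250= -0.00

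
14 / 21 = 2 / 3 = 0.67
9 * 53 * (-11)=-5247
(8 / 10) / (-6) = -2 / 15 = -0.13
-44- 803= -847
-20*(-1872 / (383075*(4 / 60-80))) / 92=-5616 / 422562371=-0.00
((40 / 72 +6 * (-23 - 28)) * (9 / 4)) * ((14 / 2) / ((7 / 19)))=-13057.75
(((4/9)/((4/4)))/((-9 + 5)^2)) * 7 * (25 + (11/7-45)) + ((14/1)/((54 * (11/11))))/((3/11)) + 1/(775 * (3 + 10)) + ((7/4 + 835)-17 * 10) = 1083939187/1632150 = 664.12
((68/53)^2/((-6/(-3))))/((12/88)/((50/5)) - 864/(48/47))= -508640/522802653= -0.00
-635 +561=-74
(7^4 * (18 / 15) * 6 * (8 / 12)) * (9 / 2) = 259308 / 5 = 51861.60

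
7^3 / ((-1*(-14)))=49 / 2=24.50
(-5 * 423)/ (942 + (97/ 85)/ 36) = -6471900/ 2882617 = -2.25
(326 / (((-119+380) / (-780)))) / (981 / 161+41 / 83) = -141580985 / 957261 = -147.90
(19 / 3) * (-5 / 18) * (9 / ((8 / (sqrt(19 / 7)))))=-95 * sqrt(133) / 336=-3.26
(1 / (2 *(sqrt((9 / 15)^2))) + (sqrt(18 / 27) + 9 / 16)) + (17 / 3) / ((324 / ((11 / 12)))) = sqrt(6) / 3 + 4117 / 2916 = 2.23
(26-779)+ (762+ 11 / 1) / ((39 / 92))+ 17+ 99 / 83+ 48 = 3679433 / 3237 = 1136.68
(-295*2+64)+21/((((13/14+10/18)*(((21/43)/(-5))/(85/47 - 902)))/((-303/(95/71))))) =-4931516312372/166991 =-29531629.32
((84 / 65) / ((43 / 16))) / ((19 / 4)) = 5376 / 53105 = 0.10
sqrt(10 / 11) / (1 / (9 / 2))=9* sqrt(110) / 22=4.29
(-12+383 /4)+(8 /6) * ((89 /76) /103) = 1967141 /23484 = 83.77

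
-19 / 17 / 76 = -0.01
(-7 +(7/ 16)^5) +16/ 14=-42873967/ 7340032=-5.84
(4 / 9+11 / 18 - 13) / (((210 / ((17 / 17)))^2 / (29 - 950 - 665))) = 34099 / 79380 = 0.43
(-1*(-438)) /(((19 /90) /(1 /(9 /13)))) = 56940 /19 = 2996.84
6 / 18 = 0.33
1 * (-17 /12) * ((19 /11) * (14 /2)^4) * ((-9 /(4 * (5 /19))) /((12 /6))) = 25116.37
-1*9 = -9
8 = 8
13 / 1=13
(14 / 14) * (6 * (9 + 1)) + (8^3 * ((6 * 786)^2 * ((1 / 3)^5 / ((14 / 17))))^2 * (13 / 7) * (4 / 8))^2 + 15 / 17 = 5586522539802450831644106606970283 / 162002673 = 34484138047539813319278420.00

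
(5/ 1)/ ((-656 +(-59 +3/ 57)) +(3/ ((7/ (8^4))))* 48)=665/ 11111568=0.00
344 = 344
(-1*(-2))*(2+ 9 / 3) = 10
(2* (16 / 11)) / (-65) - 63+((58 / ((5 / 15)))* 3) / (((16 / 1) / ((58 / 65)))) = -97049 / 2860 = -33.93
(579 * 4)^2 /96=111747 /2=55873.50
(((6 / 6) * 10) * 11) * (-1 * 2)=-220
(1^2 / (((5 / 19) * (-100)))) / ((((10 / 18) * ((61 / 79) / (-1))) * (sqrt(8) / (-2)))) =-13509 * sqrt(2) / 305000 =-0.06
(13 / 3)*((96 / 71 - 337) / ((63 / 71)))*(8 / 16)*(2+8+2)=-619606 / 63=-9835.02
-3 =-3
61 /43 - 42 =-1745 /43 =-40.58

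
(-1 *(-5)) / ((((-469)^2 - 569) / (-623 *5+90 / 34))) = -132275 / 1864832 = -0.07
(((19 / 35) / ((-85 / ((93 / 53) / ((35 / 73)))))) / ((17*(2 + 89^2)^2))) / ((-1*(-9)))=-0.00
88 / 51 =1.73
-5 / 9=-0.56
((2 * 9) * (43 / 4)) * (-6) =-1161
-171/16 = -10.69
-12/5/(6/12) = -24/5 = -4.80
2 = 2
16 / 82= 8 / 41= 0.20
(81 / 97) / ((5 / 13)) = 1053 / 485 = 2.17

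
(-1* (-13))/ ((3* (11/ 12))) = 52/ 11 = 4.73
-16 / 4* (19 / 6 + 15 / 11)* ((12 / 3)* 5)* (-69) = 275080 / 11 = 25007.27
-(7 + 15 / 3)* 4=-48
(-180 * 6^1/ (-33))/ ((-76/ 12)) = -1080/ 209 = -5.17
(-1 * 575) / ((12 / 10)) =-2875 / 6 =-479.17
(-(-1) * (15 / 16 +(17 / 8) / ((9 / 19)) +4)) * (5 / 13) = 6785 / 1872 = 3.62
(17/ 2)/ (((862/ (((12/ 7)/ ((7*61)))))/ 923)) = 0.04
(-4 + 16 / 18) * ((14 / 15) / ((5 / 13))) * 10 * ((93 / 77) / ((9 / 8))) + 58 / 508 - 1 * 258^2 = -75413412637 / 1131570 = -66644.94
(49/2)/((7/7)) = 49/2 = 24.50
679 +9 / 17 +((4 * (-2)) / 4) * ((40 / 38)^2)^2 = 1500028192 / 2215457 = 677.07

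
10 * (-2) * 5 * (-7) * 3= 2100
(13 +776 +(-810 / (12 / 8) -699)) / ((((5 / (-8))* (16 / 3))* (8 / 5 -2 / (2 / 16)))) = -75 / 8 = -9.38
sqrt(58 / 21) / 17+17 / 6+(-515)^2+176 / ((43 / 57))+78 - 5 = sqrt(1218) / 357+68507807 / 258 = 265534.23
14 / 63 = 2 / 9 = 0.22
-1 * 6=-6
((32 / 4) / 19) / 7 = 8 / 133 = 0.06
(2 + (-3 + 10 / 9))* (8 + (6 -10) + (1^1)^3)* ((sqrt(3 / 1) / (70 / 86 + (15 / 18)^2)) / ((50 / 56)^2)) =134848* sqrt(3) / 291875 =0.80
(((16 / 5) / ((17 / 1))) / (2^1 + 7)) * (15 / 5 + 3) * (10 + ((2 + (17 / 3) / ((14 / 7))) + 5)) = 112 / 45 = 2.49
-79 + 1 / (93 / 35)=-78.62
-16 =-16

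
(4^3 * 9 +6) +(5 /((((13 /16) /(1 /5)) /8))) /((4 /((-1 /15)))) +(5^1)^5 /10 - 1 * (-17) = 355421 /390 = 911.34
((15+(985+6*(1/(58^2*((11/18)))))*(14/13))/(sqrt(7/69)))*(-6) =-776253678*sqrt(483)/841841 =-20265.03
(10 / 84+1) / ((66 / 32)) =376 / 693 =0.54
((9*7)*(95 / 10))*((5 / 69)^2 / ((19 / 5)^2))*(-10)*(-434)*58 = 550637500 / 10051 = 54784.35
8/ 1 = 8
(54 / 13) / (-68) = -27 / 442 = -0.06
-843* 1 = -843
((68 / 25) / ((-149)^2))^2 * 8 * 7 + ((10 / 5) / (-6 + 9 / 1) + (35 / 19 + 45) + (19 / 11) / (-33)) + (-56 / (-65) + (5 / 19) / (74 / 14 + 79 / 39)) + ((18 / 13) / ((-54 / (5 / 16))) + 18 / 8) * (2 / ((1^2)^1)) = 1941975739779683147751 / 36753436051254065000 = 52.84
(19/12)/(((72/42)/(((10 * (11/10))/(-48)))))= -0.21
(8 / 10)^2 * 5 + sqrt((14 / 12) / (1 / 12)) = 16 / 5 + sqrt(14) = 6.94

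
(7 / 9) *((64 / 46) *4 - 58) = -938 / 23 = -40.78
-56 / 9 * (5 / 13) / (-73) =280 / 8541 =0.03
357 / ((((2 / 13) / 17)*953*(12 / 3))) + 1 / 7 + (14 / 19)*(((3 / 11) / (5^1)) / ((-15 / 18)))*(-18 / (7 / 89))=6003332471 / 278847800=21.53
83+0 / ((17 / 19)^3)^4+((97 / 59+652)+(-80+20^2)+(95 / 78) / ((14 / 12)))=5678727 / 5369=1057.69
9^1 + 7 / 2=25 / 2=12.50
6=6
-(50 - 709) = 659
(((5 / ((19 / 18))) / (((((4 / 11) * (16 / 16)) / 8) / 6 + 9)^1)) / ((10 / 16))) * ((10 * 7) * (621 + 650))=74859.09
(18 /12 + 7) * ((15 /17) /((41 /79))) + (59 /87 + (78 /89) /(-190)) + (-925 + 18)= -53796103501 /60317970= -891.88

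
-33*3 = -99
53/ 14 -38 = -479/ 14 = -34.21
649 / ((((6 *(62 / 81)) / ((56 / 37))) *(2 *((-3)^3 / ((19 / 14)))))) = -12331 / 2294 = -5.38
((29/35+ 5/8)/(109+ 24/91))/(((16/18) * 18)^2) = 5291/101816320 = 0.00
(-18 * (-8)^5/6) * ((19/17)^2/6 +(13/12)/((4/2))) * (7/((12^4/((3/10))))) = 291256/39015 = 7.47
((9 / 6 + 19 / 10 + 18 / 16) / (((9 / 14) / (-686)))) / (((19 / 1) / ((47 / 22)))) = -20425307 / 37620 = -542.94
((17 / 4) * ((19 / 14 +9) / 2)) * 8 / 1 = 2465 / 14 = 176.07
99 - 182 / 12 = 503 / 6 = 83.83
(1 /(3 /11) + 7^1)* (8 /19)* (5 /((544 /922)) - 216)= -903152 /969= -932.05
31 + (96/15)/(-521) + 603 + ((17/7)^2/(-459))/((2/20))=633.86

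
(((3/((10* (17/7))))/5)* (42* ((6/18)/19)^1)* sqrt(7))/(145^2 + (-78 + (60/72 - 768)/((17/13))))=882* sqrt(7)/986458625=0.00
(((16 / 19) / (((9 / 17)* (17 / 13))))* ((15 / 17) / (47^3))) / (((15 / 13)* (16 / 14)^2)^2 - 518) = -210999880 / 10526586612535677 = -0.00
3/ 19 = 0.16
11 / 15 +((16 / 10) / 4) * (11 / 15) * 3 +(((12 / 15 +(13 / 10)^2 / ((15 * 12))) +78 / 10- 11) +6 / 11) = -45901 / 198000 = -0.23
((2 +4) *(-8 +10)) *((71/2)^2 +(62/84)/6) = 15124.48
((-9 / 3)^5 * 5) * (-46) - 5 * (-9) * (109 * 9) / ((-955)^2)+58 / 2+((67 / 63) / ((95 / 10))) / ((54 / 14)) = 47093027491078 / 842163885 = 55919.08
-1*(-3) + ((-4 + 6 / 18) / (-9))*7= 158 / 27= 5.85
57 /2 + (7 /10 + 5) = 171 /5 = 34.20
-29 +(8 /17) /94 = -23167 /799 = -28.99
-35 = -35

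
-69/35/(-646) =69/22610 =0.00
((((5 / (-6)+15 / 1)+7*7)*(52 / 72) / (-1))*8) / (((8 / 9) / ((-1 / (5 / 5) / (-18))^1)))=-4927 / 216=-22.81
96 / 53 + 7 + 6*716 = 4304.81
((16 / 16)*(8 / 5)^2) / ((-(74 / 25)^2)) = -400 / 1369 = -0.29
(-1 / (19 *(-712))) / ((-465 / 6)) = -0.00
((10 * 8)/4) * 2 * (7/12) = 70/3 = 23.33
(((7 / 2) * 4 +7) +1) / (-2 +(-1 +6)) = 22 / 3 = 7.33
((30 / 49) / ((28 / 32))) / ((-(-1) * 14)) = 120 / 2401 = 0.05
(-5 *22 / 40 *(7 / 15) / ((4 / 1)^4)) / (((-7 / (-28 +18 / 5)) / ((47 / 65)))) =-31537 / 2496000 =-0.01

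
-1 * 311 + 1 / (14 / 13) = -4341 / 14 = -310.07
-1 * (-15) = 15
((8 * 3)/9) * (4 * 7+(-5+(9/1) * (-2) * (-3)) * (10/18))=3976/27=147.26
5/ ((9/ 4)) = 20/ 9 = 2.22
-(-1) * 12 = 12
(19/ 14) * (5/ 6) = 95/ 84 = 1.13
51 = 51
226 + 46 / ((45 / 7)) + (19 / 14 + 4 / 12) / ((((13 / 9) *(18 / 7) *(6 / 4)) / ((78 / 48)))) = 233.65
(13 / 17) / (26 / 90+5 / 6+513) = 1170 / 786607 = 0.00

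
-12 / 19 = -0.63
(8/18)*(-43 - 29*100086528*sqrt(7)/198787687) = -172/9 - 3870012416*sqrt(7)/596363061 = -36.28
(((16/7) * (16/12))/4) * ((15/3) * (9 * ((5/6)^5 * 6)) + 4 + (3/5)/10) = 405241/4725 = 85.77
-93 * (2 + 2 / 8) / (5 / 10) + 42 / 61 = -50973 / 122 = -417.81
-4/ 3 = -1.33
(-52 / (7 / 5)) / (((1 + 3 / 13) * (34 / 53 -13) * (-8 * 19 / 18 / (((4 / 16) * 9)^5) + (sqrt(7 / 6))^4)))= 4760117037 / 2367790285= 2.01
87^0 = 1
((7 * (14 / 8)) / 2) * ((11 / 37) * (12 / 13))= 1617 / 962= 1.68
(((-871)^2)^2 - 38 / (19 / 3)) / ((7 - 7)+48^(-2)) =1326035328480000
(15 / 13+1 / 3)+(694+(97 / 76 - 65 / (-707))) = 1460294009 / 2095548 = 696.86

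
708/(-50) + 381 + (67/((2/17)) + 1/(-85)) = 936.33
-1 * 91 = -91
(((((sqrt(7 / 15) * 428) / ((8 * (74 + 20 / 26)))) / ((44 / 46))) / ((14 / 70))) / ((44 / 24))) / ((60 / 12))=31993 * sqrt(105) / 1176120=0.28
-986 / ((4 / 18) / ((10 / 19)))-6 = -44484 / 19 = -2341.26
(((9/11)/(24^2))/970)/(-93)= -1/63507840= -0.00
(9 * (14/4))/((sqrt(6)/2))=21 * sqrt(6)/2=25.72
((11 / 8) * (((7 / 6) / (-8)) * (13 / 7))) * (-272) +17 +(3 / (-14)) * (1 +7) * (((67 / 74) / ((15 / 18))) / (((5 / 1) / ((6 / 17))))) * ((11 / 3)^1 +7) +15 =348425093 / 2641800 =131.89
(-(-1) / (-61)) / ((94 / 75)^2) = -5625 / 538996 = -0.01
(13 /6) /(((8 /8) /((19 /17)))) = 247 /102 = 2.42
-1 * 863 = -863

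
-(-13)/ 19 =13/ 19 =0.68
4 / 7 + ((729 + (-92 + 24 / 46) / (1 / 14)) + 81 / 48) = -549.44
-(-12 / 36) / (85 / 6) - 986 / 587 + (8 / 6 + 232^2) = 8056597112 / 149685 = 53823.68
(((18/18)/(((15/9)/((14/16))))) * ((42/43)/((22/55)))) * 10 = 2205/172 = 12.82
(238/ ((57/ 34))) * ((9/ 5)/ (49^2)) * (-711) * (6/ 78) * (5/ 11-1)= 14794488/ 4659655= 3.18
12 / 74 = 0.16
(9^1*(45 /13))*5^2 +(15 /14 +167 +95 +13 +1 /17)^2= 56720350993 /736372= 77026.76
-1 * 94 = -94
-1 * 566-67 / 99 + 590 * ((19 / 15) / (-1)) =-130087 / 99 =-1314.01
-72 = -72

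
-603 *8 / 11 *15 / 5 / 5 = -14472 / 55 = -263.13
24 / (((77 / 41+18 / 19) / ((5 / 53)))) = 93480 / 116653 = 0.80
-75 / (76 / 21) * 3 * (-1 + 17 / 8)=-42525 / 608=-69.94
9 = 9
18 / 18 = 1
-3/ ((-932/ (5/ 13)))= 0.00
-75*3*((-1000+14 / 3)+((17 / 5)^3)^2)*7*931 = -503564490807 / 625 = -805703185.29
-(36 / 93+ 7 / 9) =-325 / 279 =-1.16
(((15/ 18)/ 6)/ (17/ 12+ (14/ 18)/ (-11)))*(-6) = -0.62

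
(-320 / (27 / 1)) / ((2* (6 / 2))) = -160 / 81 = -1.98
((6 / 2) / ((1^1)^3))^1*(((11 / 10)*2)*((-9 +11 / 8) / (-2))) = 2013 / 80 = 25.16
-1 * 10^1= -10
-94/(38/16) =-752/19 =-39.58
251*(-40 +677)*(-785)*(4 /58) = -251022590 /29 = -8655951.38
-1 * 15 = -15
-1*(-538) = 538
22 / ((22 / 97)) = 97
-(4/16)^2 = -1/16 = -0.06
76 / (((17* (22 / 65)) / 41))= 541.55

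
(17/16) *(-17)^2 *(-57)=-280041/16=-17502.56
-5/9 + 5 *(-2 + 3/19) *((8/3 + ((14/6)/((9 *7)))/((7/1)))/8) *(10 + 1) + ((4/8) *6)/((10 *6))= -704749/20520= -34.34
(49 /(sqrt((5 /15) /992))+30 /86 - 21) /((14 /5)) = -2220 /301+70 * sqrt(186) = 947.30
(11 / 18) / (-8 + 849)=11 / 15138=0.00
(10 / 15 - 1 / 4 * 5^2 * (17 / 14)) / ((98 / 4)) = -1163 / 4116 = -0.28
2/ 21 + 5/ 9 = 0.65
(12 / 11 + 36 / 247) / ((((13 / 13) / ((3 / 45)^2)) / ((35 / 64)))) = 49 / 16302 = 0.00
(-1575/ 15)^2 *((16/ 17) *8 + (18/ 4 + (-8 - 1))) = 1135575/ 34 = 33399.26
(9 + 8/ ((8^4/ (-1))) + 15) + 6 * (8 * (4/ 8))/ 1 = 48.00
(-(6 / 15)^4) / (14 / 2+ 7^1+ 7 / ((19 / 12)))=-152 / 109375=-0.00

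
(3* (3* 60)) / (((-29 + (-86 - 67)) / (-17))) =4590 / 91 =50.44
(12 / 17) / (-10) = -0.07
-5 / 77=-0.06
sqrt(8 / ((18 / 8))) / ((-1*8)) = -sqrt(2) / 6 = -0.24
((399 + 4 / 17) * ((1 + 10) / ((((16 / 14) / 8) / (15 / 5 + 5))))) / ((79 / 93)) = 289511.29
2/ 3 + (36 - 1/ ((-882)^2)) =28523879/ 777924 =36.67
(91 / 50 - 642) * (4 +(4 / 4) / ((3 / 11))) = -736207 / 150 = -4908.05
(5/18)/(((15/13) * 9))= 13/486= 0.03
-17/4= -4.25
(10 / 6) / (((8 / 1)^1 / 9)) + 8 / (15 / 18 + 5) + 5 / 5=1189 / 280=4.25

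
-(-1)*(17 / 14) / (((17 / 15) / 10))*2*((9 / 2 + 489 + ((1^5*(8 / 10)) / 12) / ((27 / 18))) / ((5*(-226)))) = -44419 / 4746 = -9.36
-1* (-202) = 202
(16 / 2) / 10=4 / 5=0.80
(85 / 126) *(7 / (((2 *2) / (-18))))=-85 / 4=-21.25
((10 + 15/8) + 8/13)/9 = 433/312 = 1.39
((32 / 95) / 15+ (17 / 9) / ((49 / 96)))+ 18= 21.72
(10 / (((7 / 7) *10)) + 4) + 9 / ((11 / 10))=145 / 11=13.18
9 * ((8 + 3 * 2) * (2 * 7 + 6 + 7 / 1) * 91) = 309582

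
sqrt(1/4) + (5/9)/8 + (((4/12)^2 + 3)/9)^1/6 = 1219/1944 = 0.63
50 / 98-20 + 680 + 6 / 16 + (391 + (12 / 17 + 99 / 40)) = 17577401 / 16660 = 1055.07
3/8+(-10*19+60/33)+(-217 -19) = -37295/88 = -423.81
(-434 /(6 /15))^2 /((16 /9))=10595025 /16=662189.06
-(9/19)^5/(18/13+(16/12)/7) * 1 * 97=-1563676569/1064722570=-1.47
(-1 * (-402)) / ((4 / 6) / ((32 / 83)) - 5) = -19296 / 157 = -122.90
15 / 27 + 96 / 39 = 353 / 117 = 3.02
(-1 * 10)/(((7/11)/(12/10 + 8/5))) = -44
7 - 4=3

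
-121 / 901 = -0.13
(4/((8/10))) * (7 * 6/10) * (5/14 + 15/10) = 39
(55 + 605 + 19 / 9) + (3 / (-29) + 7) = 174611 / 261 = 669.01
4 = 4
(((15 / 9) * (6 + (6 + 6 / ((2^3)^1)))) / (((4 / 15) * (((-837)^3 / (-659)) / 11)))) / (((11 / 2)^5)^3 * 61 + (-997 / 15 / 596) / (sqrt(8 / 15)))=1919589479769702400 * sqrt(30) / 4226288498510978787887315243226999469063603897593 + 178467703671495837329617731328000 / 1408762832836992929295771747742333156354534632531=0.00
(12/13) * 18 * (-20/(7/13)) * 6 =-3702.86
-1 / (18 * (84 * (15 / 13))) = -13 / 22680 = -0.00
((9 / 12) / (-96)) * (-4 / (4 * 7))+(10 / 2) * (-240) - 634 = -1834.00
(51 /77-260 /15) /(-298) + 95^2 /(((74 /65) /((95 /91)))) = 10539353431 /1273503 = 8275.88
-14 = -14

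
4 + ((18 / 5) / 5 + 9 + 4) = 443 / 25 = 17.72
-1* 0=0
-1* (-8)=8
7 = 7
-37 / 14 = -2.64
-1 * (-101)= 101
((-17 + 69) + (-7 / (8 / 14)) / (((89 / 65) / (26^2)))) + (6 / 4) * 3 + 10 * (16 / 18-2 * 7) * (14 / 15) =-29382883 / 4806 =-6113.79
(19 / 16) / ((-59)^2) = 0.00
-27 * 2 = -54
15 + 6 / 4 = 33 / 2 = 16.50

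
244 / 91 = 2.68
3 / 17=0.18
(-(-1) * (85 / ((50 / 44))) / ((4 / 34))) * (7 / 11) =2023 / 5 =404.60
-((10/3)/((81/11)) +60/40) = -949/486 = -1.95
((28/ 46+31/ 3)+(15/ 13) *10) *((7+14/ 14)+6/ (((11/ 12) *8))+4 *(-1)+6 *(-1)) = -20165/ 759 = -26.57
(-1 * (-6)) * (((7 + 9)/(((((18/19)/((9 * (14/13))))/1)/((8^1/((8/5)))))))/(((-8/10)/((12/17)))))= -957600/221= -4333.03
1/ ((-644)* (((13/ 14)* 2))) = -1/ 1196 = -0.00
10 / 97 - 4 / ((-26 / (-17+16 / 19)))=-2.38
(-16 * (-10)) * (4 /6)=320 /3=106.67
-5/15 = -1/3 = -0.33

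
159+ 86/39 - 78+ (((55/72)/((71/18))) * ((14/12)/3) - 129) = -3038339/66456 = -45.72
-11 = -11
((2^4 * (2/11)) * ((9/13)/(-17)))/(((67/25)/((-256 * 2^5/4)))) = 14745600/162877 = 90.53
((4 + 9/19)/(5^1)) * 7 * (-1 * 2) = -12.53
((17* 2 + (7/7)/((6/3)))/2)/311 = 69/1244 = 0.06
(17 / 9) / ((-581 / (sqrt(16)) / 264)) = -5984 / 1743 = -3.43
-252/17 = -14.82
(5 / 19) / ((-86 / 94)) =-235 / 817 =-0.29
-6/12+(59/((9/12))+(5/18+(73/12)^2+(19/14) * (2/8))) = 116717/1008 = 115.79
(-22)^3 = -10648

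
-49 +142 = 93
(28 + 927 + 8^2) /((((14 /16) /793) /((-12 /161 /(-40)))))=1720.82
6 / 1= 6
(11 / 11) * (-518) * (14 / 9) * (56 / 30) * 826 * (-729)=4528554912 / 5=905710982.40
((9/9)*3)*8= 24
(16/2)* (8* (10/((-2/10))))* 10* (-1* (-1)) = -32000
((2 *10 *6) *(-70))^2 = 70560000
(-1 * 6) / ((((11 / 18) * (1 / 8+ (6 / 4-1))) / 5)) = -864 / 11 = -78.55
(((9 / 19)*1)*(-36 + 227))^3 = 5079577959 / 6859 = 740571.21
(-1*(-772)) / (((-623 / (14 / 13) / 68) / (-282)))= 29607744 / 1157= 25590.10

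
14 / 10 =7 / 5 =1.40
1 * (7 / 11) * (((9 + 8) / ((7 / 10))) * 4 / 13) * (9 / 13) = 6120 / 1859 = 3.29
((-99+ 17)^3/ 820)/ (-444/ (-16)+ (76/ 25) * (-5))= -53.58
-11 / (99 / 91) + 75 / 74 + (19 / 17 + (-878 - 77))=-10902859 / 11322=-962.98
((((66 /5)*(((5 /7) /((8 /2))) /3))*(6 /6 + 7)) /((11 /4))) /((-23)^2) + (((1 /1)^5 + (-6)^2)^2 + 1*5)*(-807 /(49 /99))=-58069907366 /25921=-2240264.93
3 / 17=0.18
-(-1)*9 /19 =9 /19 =0.47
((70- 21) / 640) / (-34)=-49 / 21760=-0.00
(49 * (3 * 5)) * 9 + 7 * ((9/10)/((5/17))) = 331821/50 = 6636.42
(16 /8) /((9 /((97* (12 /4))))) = 194 /3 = 64.67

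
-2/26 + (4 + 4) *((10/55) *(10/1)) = 14.47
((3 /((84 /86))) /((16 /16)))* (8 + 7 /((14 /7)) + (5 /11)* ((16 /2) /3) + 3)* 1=44591 /924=48.26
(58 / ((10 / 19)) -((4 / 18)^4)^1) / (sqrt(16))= 27.55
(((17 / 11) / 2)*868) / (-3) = -7378 / 33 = -223.58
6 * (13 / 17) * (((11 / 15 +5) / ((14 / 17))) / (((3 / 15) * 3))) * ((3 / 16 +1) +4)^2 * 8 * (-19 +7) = -3850951 / 28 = -137533.96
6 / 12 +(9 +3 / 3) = 21 / 2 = 10.50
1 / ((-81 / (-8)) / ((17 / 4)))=34 / 81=0.42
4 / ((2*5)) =2 / 5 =0.40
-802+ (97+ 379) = -326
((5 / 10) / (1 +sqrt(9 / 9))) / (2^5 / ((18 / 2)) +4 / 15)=45 / 688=0.07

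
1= 1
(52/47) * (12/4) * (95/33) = 4940/517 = 9.56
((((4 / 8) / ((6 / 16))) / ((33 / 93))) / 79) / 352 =31 / 229416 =0.00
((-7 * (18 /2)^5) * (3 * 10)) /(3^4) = -153090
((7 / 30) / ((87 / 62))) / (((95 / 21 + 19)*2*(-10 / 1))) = -1519 / 4297800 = -0.00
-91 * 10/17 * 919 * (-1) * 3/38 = 1254435/323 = 3883.70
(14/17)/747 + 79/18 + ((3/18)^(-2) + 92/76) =20074829/482562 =41.60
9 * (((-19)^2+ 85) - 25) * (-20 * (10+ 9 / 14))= -806515.71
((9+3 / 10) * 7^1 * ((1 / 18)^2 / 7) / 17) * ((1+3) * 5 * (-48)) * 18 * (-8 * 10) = 39680 / 17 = 2334.12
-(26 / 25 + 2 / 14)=-207 / 175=-1.18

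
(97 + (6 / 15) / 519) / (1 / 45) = 755151 / 173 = 4365.03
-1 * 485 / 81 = -485 / 81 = -5.99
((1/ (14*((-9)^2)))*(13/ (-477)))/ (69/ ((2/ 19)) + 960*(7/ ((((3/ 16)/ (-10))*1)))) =13/ 193510439451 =0.00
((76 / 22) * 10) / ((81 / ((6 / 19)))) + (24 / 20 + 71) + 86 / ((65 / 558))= 15648857 / 19305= 810.61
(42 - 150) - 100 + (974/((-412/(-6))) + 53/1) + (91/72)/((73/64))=-9454144/67671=-139.71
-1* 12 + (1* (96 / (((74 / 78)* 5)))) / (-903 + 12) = -220196 / 18315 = -12.02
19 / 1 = 19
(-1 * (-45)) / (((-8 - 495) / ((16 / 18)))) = -40 / 503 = -0.08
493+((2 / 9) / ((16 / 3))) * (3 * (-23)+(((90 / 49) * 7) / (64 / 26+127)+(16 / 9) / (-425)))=3464525593 / 7068600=490.13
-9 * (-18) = 162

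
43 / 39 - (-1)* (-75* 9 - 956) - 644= -88682 / 39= -2273.90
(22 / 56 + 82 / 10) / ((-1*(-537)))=401 / 25060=0.02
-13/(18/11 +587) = -143/6475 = -0.02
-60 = -60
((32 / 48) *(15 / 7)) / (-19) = -10 / 133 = -0.08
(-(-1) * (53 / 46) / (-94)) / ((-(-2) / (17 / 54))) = -901 / 466992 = -0.00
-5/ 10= -0.50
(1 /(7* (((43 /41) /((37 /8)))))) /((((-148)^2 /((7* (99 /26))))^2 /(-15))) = -42193305 /3015437115392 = -0.00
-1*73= -73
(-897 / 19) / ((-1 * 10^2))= 897 / 1900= 0.47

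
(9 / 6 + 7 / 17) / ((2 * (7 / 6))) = 195 / 238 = 0.82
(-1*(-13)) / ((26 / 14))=7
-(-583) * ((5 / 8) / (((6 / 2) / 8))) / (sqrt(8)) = 2915 * sqrt(2) / 12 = 343.54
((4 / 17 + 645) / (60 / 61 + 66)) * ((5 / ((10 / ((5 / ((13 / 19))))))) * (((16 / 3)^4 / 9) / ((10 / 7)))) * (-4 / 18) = -492.20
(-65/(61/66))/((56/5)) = -10725/1708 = -6.28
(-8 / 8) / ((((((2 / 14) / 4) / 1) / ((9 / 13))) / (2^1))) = -504 / 13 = -38.77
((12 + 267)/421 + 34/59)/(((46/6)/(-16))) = -2.59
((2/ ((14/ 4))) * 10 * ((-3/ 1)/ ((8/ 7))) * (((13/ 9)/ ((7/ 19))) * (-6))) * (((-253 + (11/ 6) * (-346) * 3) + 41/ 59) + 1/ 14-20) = -2218977605/ 2891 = -767546.73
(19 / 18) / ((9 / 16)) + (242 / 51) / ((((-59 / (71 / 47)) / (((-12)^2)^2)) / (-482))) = 4636712544760 / 3818421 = 1214301.03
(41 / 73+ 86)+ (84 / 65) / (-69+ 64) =2047543 / 23725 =86.30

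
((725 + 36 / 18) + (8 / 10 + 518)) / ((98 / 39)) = 242931 / 490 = 495.78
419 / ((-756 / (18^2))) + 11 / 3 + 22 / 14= -523 / 3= -174.33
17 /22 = 0.77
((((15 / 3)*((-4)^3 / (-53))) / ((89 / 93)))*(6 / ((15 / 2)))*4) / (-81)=-31744 / 127359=-0.25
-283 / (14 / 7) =-283 / 2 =-141.50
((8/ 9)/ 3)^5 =32768/ 14348907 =0.00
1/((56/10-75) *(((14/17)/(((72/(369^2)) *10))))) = -0.00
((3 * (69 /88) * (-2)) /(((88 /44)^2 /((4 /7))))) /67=-207 /20636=-0.01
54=54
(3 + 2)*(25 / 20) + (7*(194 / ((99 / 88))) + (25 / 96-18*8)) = 308051 / 288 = 1069.62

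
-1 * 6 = -6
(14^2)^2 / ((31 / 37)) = 1421392 / 31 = 45851.35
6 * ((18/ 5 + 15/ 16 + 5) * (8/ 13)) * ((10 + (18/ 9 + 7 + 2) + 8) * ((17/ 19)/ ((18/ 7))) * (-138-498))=-279109978/ 1235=-225999.98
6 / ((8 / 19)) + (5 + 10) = 117 / 4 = 29.25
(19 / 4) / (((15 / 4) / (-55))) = -209 / 3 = -69.67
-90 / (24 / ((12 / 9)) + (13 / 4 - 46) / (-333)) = -4.96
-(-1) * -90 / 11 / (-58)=45 / 319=0.14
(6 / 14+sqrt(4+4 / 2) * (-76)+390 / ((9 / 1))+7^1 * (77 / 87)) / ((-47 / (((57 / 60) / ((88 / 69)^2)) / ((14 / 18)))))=-1032046731 / 1292996320+15468489 * sqrt(6) / 12738880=2.18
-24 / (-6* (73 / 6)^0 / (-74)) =-296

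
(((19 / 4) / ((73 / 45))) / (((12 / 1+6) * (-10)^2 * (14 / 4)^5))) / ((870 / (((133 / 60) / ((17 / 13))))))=4693 / 777686301000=0.00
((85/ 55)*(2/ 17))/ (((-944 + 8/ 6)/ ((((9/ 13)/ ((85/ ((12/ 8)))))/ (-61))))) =81/ 2096834740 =0.00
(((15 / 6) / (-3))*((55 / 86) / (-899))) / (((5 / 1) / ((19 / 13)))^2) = 3971 / 78396396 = 0.00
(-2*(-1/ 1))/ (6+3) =2/ 9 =0.22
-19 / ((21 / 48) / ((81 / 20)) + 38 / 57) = -6156 / 251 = -24.53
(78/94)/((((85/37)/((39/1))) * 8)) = 56277/31960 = 1.76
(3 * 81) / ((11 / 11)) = 243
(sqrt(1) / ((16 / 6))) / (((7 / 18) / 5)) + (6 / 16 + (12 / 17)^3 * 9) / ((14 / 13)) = 4462035 / 550256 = 8.11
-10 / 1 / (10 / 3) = -3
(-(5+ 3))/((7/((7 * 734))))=-5872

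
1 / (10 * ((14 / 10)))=1 / 14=0.07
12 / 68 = 3 / 17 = 0.18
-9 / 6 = -3 / 2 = -1.50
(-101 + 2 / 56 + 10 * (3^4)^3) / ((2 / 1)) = 148800653 / 56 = 2657154.52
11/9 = 1.22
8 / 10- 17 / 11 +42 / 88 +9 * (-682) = -1350419 / 220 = -6138.27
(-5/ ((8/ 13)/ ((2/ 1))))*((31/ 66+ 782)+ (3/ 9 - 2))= -3349645/ 264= -12688.05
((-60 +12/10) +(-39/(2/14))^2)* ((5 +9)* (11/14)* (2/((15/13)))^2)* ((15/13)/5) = 70994924/125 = 567959.39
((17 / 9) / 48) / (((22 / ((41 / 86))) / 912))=0.78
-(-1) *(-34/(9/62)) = -2108/9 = -234.22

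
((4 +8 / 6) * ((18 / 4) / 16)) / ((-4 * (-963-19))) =3 / 7856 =0.00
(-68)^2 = 4624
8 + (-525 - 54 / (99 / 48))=-5975 / 11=-543.18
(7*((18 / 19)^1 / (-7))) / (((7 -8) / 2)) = 36 / 19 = 1.89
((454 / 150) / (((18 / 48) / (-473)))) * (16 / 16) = -858968 / 225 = -3817.64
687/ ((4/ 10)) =3435/ 2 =1717.50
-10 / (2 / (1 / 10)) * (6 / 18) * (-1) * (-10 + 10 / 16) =-25 / 16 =-1.56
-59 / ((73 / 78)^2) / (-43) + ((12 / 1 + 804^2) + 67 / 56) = 8295149521681 / 12832232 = 646430.76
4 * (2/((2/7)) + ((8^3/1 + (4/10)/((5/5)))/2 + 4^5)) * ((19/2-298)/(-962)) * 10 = 7427144/481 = 15441.05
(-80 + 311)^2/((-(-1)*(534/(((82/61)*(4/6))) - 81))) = 486178/4691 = 103.64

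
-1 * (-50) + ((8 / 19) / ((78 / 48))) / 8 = 12358 / 247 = 50.03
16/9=1.78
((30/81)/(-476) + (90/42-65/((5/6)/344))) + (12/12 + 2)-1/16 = -1379118325/51408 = -26826.92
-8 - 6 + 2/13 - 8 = -284/13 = -21.85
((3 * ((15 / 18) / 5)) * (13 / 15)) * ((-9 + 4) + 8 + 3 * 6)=91 / 10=9.10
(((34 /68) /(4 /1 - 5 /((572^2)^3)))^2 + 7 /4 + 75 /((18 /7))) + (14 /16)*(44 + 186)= 27343409839267667259616561733439981577 /117766990940563765760137328501784726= 232.18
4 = 4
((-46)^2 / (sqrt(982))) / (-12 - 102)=-529 * sqrt(982) / 27987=-0.59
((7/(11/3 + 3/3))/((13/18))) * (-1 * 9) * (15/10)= -729/26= -28.04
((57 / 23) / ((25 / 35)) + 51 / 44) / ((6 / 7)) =54649 / 10120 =5.40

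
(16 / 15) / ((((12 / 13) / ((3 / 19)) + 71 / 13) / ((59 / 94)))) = 6136 / 103635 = 0.06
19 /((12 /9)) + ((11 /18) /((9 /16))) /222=512663 /35964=14.25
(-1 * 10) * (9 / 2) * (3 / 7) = -135 / 7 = -19.29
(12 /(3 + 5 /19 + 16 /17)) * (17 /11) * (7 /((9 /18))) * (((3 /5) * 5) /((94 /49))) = 4843062 /50149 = 96.57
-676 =-676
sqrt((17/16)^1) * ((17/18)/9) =17 * sqrt(17)/648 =0.11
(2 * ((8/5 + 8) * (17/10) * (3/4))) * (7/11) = 4284/275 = 15.58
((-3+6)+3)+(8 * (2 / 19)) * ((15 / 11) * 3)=1974 / 209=9.44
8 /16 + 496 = 993 /2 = 496.50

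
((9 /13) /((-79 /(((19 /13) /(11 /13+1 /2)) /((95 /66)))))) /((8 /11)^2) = -35937 /2875600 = -0.01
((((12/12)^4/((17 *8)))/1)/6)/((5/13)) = 13/4080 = 0.00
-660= -660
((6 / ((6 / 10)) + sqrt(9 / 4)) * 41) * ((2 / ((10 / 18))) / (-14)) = -121.24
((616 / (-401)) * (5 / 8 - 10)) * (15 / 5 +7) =57750 / 401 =144.01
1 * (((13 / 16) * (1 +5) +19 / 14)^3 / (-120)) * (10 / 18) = -42508549 / 37933056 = -1.12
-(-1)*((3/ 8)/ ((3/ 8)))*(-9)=-9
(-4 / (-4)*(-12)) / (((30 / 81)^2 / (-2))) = 4374 / 25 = 174.96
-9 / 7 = -1.29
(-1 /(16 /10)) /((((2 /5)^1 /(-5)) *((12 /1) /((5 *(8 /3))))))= 625 /72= 8.68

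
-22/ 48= -11/ 24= -0.46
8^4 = 4096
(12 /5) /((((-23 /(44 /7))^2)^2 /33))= 0.44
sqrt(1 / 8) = sqrt(2) / 4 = 0.35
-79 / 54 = -1.46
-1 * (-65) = 65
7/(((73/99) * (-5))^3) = -6792093/48627125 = -0.14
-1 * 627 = -627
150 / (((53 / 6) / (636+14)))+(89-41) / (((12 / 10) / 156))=17277.74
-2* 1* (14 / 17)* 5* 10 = -82.35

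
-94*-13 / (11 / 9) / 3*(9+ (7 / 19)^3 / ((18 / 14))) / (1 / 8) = 5454812480 / 226347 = 24099.34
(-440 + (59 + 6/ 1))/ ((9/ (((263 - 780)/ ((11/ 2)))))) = 11750/ 3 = 3916.67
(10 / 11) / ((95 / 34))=68 / 209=0.33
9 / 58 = 0.16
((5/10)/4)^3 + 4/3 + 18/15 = 19471/7680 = 2.54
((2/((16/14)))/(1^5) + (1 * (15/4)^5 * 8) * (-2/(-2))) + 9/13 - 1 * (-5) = 9884259/1664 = 5940.06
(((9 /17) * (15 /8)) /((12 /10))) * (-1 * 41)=-9225 /272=-33.92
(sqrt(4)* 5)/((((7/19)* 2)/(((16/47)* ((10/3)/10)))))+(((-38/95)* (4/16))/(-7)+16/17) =2.50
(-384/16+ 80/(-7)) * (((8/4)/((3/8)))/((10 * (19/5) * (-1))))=1984/399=4.97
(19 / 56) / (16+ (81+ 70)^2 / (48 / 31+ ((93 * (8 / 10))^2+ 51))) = 82281951 / 4869806984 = 0.02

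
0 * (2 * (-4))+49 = 49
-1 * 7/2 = -7/2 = -3.50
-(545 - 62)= -483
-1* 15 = -15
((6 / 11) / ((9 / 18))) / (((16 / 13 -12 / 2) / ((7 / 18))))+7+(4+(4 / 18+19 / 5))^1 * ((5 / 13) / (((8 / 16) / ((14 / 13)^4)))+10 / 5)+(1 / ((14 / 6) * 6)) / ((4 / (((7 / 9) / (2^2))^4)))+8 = 333921480104098387 / 8506308609976320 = 39.26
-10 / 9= -1.11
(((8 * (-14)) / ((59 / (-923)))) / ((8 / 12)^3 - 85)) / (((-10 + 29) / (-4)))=11164608 / 2563727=4.35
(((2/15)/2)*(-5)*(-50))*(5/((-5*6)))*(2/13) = -50/117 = -0.43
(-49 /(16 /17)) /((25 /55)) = -114.54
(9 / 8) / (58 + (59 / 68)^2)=5202 / 271673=0.02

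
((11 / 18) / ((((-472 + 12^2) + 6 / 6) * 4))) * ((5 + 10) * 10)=-275 / 3924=-0.07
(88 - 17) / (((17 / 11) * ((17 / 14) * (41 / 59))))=645106 / 11849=54.44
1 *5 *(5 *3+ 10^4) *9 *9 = 4056075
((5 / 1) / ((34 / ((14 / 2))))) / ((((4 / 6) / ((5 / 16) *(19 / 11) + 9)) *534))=58765 / 2130304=0.03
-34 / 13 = -2.62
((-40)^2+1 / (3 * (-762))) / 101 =3657599 / 230886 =15.84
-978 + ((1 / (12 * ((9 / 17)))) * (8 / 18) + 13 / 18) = -474923 / 486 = -977.21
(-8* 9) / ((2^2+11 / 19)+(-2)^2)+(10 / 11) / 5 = -8.21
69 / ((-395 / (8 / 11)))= -552 / 4345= -0.13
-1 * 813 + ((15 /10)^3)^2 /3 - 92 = -57677 /64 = -901.20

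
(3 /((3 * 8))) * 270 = 135 /4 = 33.75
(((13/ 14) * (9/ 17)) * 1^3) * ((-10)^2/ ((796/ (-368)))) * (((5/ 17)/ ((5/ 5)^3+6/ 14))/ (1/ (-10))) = 2691000/ 57511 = 46.79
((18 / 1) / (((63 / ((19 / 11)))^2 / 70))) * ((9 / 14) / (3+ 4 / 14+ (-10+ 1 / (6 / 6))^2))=361 / 49973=0.01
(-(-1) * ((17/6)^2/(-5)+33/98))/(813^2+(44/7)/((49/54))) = -0.00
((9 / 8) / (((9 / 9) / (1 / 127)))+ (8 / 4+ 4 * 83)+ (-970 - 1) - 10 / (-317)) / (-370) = 205146851 / 119166640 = 1.72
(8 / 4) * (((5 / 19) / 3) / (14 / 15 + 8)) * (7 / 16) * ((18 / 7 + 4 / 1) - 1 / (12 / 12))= 0.05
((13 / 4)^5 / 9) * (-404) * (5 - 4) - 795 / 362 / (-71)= -481919204803 / 29608704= -16276.27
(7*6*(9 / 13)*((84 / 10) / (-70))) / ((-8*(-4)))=-567 / 5200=-0.11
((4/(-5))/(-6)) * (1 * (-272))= -544/15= -36.27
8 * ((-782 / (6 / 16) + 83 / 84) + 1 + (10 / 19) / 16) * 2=-13299866 / 399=-33333.00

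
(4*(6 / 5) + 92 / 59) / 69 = 1876 / 20355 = 0.09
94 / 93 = 1.01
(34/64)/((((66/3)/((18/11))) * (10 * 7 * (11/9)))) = 1377/2981440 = 0.00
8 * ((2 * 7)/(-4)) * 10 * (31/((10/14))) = -12152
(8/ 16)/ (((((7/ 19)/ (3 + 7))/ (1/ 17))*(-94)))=-95/ 11186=-0.01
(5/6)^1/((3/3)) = 0.83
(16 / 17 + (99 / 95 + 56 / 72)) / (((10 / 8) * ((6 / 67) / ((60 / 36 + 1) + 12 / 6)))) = 75287632 / 654075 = 115.11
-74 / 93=-0.80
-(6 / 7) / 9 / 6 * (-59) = 59 / 63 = 0.94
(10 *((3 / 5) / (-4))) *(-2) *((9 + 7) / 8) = 6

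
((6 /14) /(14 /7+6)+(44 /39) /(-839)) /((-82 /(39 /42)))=-95699 /161812896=-0.00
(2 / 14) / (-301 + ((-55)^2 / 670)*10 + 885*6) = 67 / 2370396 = 0.00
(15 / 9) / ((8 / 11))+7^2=1231 / 24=51.29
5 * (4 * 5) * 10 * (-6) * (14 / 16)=-5250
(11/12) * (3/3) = 11/12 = 0.92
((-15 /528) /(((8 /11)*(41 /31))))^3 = -3723875 /144537812992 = -0.00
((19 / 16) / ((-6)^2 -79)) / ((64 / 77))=-1463 / 44032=-0.03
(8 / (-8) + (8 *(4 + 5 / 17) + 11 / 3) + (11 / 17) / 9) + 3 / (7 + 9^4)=37273859 / 1004904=37.09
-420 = -420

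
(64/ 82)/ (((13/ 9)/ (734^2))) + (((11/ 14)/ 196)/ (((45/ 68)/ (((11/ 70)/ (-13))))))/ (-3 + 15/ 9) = 447051970797937/ 1535679600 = 291110.18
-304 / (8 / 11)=-418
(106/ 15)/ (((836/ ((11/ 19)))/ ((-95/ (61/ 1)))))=-0.01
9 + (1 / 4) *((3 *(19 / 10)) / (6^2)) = 9.04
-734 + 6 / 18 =-2201 / 3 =-733.67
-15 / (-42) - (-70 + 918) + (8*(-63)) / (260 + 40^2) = -1839973 / 2170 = -847.91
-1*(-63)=63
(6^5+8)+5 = 7789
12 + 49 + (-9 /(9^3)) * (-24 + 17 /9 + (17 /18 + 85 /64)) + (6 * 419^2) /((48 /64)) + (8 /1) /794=8671889355437 /6174144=1404549.25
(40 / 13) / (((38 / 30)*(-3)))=-200 / 247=-0.81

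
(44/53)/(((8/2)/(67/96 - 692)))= -730015/5088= -143.48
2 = 2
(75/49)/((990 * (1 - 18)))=-5/54978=-0.00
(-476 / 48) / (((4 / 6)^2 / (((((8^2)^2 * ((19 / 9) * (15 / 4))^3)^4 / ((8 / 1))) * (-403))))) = 3396606194356988258464000000000000 / 177147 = 19173941384031274921189750000.00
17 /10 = 1.70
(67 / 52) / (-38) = -67 / 1976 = -0.03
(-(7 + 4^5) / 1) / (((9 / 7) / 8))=-57736 / 9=-6415.11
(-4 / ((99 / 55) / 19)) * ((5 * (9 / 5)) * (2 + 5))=-2660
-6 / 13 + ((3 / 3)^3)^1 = 7 / 13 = 0.54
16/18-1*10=-9.11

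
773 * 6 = 4638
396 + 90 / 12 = 807 / 2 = 403.50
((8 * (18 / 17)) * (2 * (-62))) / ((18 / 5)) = -4960 / 17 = -291.76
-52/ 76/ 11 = -13/ 209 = -0.06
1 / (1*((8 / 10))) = 5 / 4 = 1.25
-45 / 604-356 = -215069 / 604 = -356.07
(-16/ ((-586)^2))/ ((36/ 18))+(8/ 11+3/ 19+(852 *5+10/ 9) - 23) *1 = 684521461886/ 161481969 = 4239.00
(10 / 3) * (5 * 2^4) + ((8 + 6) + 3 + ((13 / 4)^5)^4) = 57014892260326793553779 / 3298534883328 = 17284914144.31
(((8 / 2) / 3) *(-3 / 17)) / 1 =-4 / 17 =-0.24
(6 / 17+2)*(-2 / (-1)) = 80 / 17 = 4.71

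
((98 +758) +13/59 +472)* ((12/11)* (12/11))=11284560/7139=1580.69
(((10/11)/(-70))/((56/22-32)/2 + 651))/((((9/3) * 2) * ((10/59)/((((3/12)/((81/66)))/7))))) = -0.00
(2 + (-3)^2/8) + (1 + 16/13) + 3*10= 3677/104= 35.36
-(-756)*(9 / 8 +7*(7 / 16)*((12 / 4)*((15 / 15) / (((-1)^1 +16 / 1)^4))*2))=531734 / 625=850.77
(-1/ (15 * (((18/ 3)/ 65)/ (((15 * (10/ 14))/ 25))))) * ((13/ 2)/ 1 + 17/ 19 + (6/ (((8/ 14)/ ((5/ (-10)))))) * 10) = 11141/ 798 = 13.96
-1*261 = -261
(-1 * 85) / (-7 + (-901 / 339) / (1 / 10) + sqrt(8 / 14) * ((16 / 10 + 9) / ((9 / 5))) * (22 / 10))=56949101550 * sqrt(7) / 186716814611 + 516601803375 / 186716814611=3.57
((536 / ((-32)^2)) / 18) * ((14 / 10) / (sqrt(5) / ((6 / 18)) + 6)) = -469 / 17280 + 469 * sqrt(5) / 34560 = 0.00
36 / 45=4 / 5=0.80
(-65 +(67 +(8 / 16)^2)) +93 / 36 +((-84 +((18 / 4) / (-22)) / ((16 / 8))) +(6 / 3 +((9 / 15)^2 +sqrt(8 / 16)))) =-507599 / 6600 +sqrt(2) / 2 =-76.20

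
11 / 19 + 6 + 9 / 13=1796 / 247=7.27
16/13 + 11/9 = 2.45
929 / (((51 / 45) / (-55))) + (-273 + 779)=-757823 / 17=-44577.82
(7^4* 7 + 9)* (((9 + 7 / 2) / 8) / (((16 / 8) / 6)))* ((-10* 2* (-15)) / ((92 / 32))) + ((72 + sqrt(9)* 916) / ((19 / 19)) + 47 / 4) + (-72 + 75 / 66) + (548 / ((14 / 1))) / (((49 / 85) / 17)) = 2856463588991 / 347116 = 8229132.59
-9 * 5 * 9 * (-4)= 1620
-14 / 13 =-1.08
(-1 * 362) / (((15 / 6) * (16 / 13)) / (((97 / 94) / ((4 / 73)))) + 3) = -33323186 / 291199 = -114.43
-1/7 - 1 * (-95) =664/7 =94.86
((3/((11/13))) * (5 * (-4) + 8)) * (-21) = 9828/11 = 893.45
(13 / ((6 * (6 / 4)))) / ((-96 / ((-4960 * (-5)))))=-10075 / 27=-373.15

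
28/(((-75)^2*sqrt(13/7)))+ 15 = 28*sqrt(91)/73125+ 15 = 15.00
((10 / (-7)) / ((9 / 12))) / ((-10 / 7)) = 1.33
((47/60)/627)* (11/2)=47/6840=0.01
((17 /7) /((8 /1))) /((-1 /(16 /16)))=-17 /56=-0.30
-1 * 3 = -3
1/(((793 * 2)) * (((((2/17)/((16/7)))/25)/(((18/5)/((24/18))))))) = 4590/5551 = 0.83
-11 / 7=-1.57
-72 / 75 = -24 / 25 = -0.96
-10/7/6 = -5/21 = -0.24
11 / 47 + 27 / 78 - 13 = -15177 / 1222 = -12.42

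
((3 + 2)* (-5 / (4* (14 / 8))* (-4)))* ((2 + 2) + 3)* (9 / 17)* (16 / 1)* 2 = 28800 / 17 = 1694.12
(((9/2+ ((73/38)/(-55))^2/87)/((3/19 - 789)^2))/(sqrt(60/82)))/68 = 100595087*sqrt(1230)/28377441550656000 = 0.00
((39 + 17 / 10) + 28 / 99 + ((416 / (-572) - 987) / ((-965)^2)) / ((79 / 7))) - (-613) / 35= 108446615159 / 1853882730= 58.50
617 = 617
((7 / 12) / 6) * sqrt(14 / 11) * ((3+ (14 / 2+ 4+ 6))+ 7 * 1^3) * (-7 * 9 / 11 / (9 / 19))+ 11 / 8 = 11 / 8 - 2793 * sqrt(154) / 968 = -34.43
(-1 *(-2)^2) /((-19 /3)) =12 /19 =0.63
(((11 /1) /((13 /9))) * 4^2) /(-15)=-8.12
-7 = -7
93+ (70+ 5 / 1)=168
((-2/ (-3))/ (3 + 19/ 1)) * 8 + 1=41/ 33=1.24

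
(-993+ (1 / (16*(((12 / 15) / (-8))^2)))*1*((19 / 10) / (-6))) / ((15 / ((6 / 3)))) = -47759 / 360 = -132.66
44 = 44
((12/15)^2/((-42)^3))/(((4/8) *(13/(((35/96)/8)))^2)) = -1/4709892096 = -0.00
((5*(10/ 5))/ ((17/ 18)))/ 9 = 20/ 17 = 1.18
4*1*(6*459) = 11016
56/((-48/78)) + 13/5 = -442/5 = -88.40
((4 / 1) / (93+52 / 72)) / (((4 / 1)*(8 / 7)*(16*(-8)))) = -9 / 123392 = -0.00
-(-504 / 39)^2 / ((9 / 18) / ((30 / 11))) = -1693440 / 1859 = -910.94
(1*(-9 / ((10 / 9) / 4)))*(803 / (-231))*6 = 23652 / 35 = 675.77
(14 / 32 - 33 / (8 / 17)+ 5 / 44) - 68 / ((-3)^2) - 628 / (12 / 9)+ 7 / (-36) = -96505 / 176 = -548.32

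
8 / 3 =2.67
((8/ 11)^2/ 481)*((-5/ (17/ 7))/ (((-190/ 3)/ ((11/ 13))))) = 672/ 22216909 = 0.00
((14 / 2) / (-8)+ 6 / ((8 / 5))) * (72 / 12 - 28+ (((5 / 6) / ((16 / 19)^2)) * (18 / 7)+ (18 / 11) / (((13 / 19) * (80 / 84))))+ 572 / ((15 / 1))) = 383095981 / 6150144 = 62.29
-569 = -569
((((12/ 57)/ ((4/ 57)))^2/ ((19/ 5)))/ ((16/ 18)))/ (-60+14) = -405/ 6992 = -0.06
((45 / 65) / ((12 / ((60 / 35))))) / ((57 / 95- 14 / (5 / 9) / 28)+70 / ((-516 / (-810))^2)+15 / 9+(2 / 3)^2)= 748845 / 1319762171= 0.00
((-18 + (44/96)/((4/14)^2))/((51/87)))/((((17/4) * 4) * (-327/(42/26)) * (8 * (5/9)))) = 724101/524176640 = 0.00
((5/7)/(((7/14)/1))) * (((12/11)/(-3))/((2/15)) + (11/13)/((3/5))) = -1.88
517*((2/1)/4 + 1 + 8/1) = 4911.50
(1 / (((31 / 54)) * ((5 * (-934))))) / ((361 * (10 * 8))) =-27 / 2090478800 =-0.00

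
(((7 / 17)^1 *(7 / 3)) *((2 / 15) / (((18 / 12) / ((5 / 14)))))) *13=182 / 459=0.40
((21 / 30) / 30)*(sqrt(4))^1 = 7 / 150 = 0.05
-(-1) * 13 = 13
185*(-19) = -3515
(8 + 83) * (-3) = -273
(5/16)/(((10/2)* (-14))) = -1/224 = -0.00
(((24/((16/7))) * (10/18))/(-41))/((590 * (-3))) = 7/87084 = 0.00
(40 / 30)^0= 1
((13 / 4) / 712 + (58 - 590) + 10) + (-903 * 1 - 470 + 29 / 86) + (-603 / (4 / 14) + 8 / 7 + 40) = -3398144247 / 857248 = -3964.02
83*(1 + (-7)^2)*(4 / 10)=1660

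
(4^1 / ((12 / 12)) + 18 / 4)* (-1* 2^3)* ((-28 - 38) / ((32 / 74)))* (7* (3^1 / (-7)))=-62271 / 2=-31135.50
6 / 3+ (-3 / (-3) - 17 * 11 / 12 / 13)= 281 / 156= 1.80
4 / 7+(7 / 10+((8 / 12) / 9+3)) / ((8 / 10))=7997 / 1512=5.29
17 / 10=1.70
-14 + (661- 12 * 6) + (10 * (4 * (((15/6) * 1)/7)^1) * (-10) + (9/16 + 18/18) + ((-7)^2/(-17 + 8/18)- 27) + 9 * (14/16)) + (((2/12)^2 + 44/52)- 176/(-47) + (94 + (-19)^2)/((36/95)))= 148381657727/91767312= 1616.93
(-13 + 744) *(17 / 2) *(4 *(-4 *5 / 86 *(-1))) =5780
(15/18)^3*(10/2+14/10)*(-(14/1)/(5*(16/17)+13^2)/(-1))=23800/79731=0.30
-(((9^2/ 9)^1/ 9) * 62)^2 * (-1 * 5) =19220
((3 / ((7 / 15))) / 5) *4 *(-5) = -180 / 7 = -25.71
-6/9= -2/3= -0.67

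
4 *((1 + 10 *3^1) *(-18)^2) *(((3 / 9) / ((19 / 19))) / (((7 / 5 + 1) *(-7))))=-5580 / 7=-797.14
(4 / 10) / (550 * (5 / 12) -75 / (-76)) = 0.00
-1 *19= -19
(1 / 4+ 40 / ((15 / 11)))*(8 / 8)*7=2485 / 12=207.08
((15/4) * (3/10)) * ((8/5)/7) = 9/35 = 0.26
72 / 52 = 18 / 13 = 1.38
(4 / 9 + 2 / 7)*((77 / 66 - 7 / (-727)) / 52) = 16859 / 1020708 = 0.02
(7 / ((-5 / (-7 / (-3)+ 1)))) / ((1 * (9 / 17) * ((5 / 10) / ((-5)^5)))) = 1487500 / 27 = 55092.59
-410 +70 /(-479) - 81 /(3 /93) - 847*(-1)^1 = -993516 /479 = -2074.15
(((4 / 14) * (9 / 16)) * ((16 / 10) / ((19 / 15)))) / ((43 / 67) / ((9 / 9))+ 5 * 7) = 0.01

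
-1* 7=-7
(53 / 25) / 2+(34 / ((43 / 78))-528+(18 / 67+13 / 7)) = -467006999 / 1008350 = -463.14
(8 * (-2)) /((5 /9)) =-144 /5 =-28.80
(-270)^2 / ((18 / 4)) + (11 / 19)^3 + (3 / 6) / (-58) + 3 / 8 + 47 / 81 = 2088235140503 / 128894328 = 16201.14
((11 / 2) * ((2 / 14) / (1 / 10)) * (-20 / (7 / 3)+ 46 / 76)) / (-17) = 116545 / 31654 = 3.68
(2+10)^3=1728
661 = 661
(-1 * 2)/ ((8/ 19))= -19/ 4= -4.75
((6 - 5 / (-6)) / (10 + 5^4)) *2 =41 / 1905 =0.02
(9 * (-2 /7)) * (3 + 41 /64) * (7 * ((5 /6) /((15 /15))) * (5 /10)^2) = -3495 /256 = -13.65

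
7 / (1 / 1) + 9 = 16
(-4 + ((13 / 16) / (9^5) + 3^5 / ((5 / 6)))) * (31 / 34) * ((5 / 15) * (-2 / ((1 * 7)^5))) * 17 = -42116583167 / 238184770320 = -0.18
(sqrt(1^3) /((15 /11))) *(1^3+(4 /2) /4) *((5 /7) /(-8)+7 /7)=561 /560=1.00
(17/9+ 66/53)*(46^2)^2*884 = 5917316300480/477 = 12405275263.06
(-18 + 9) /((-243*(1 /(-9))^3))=-27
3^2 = 9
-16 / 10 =-8 / 5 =-1.60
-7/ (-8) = 7/ 8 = 0.88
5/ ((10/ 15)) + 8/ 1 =31/ 2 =15.50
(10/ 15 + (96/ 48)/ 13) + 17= 695/ 39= 17.82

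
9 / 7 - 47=-45.71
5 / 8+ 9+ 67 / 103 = 8467 / 824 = 10.28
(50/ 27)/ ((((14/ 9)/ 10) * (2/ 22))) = 130.95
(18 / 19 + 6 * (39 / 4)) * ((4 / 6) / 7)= 753 / 133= 5.66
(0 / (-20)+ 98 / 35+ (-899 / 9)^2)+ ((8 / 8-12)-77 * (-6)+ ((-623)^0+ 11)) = 4229654 / 405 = 10443.59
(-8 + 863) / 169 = 855 / 169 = 5.06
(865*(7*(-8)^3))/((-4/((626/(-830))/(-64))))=9133.57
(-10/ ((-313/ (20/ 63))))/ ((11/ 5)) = 1000/ 216909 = 0.00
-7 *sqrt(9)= -21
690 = 690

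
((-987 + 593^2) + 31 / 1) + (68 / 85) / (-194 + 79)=201648471 / 575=350692.99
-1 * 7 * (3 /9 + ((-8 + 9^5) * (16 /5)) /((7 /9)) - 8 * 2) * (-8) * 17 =3468553112 /15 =231236874.13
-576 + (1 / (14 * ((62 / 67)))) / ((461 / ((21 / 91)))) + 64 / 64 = -2991106099 / 5201924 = -575.00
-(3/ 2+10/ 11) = -53/ 22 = -2.41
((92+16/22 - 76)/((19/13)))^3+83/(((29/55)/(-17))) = -311581188693/264750541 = -1176.89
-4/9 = -0.44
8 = 8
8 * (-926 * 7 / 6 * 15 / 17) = -129640 / 17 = -7625.88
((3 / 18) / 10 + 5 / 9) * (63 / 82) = 721 / 1640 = 0.44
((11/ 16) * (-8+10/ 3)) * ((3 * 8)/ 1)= -77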